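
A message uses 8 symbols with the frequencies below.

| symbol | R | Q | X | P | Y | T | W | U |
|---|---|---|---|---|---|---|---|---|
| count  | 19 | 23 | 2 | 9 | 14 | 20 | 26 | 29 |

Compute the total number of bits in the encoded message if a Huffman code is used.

407

Merge the two smallest weights repeatedly:
X(2) + P(9) → 11
11 + Y(14) → 25
R(19) + T(20) → 39
Q(23) + 25 → 48
W(26) + U(29) → 55
39 + 48 → 87
55 + 87 → 142
Each symbol's bit-cost is frequency × depth; summing gives 407 bits (equivalently 11 + 25 + 39 + 48 + 55 + 87 + 142).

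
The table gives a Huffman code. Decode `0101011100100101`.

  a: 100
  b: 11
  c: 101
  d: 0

Read left to right; each codeword is recognised as soon as it completes (prefix code):
  0→d | 101→c | 0→d | 11→b | 100→a | 100→a | 101→c
Decoded message: dcdbaac

dcdbaac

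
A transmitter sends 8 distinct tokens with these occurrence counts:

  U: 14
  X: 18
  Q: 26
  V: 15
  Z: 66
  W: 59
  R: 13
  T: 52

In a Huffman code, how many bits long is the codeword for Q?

Huffman merges, smallest pair first:
merge R(13) and U(14): 27
merge V(15) and X(18): 33
merge Q(26) and 27: 53
merge 33 and T(52): 85
merge 53 and W(59): 112
merge Z(66) and 85: 151
merge 112 and 151: 263
Q's leaf is at depth 3, giving a 3-bit codeword.

3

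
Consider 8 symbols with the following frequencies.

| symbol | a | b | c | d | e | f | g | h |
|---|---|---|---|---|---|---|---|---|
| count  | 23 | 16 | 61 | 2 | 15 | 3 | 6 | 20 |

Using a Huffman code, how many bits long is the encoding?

358

Merge the two smallest weights repeatedly:
d(2) + f(3) → 5
5 + g(6) → 11
11 + e(15) → 26
b(16) + h(20) → 36
a(23) + 26 → 49
36 + 49 → 85
c(61) + 85 → 146
Each symbol's bit-cost is frequency × depth; summing gives 358 bits (equivalently 5 + 11 + 26 + 36 + 49 + 85 + 146).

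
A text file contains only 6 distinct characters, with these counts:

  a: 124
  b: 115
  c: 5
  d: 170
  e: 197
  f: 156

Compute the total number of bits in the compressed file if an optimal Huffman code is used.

Merge the two smallest weights repeatedly:
merge c(5) and b(115): 120
merge 120 and a(124): 244
merge f(156) and d(170): 326
merge e(197) and 244: 441
merge 326 and 441: 767
The encoded length is the sum of every internal node's weight: 120 + 244 + 326 + 441 + 767 = 1898 bits.

1898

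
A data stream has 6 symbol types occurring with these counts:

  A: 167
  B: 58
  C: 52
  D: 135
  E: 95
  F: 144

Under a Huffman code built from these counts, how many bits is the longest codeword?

Merge the two lowest-weight nodes at each step:
merge C(52) and B(58): 110
merge E(95) and 110: 205
merge D(135) and F(144): 279
merge A(167) and 205: 372
merge 279 and 372: 651
Maximum depth reached is 4.

4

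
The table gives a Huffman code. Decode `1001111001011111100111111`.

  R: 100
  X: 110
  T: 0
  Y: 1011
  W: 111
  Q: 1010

Read left to right; each codeword is recognised as soon as it completes (prefix code):
  100→R | 111→W | 100→R | 1011→Y | 111→W | 100→R | 111→W | 111→W
Decoded message: RWRYWRWW

RWRYWRWW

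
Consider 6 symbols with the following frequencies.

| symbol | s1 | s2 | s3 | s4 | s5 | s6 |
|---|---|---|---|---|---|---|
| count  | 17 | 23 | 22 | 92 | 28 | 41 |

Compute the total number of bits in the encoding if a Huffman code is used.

Build the Huffman tree bottom-up:
s1(17) + s3(22) → 39
s2(23) + s5(28) → 51
39 + s6(41) → 80
51 + 80 → 131
s4(92) + 131 → 223
The encoded length is the sum of every internal node's weight: 39 + 51 + 80 + 131 + 223 = 524 bits.

524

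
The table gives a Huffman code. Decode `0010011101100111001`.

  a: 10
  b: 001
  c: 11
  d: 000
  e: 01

Read left to right; each codeword is recognised as soon as it completes (prefix code):
  001→b | 001→b | 11→c | 01→e | 10→a | 01→e | 11→c | 001→b
Decoded message: bbceaecb

bbceaecb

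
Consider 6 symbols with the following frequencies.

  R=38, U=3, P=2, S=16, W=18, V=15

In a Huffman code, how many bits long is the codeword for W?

3

Build the tree from the bottom:
merge P(2) and U(3): 5
merge 5 and V(15): 20
merge S(16) and W(18): 34
merge 20 and 34: 54
merge R(38) and 54: 92
W's leaf is at depth 3, giving a 3-bit codeword.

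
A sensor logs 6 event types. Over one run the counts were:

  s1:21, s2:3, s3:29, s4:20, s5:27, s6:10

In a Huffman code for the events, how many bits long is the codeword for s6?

4

Huffman merges, smallest pair first:
combine s2(3), s6(10) → 13
combine 13, s4(20) → 33
combine s1(21), s5(27) → 48
combine s3(29), 33 → 62
combine 48, 62 → 110
The subtree containing s6 is merged 4 times, so code length = 4.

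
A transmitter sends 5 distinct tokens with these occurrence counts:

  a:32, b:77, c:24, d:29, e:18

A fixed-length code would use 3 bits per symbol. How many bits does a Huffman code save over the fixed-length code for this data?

154

Fixed-length: 3 bits × 180 symbols = 540 bits.
Huffman merges:
combine e(18), c(24) → 42
combine d(29), a(32) → 61
combine 42, 61 → 103
combine b(77), 103 → 180
Huffman total = 42 + 61 + 103 + 180 = 386 bits.
Saving = 540 − 386 = 154 bits.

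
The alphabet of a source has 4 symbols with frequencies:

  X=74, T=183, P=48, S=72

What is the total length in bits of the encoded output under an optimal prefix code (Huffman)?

691

Greedily combine the two least-frequent nodes:
merge P(48) and S(72): 120
merge X(74) and 120: 194
merge T(183) and 194: 377
Each symbol's bit-cost is frequency × depth; summing gives 691 bits (equivalently 120 + 194 + 377).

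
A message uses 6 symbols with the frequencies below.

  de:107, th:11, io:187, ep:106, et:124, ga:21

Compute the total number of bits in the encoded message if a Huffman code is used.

Merge the two smallest weights repeatedly:
merge th(11) and ga(21): 32
merge 32 and ep(106): 138
merge de(107) and et(124): 231
merge 138 and io(187): 325
merge 231 and 325: 556
Each symbol's bit-cost is frequency × depth; summing gives 1282 bits (equivalently 32 + 138 + 231 + 325 + 556).

1282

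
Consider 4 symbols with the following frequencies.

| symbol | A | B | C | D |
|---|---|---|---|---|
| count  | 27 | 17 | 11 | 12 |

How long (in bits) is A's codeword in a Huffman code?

1

Repeatedly merge the two smallest:
merge C(11) and D(12): 23
merge B(17) and 23: 40
merge A(27) and 40: 67
A sits one level below the root: a 1-bit codeword.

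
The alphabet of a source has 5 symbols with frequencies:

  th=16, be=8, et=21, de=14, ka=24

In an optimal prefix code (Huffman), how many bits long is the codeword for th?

2

Huffman merges, smallest pair first:
merge be(8) and de(14): 22
merge th(16) and et(21): 37
merge 22 and ka(24): 46
merge 37 and 46: 83
th's leaf is at depth 2, giving a 2-bit codeword.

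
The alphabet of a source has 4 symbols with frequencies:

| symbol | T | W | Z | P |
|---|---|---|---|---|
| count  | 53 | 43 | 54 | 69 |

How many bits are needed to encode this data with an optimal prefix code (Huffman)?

438

Greedily combine the two least-frequent nodes:
W(43) + T(53) → 96
Z(54) + P(69) → 123
96 + 123 → 219
Each symbol's bit-cost is frequency × depth; summing gives 438 bits (equivalently 96 + 123 + 219).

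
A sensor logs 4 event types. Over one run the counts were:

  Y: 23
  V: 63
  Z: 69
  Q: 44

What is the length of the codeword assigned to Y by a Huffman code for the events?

3

Huffman merges, smallest pair first:
combine Y(23), Q(44) → 67
combine V(63), 67 → 130
combine Z(69), 130 → 199
Y sits 3 levels below the root, so its codeword is 3 bits.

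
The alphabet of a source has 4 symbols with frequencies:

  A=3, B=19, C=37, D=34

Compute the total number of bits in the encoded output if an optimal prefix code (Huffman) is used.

171

Build the Huffman tree bottom-up:
merge A(3) and B(19): 22
merge 22 and D(34): 56
merge C(37) and 56: 93
Total encoded bits = sum of merged weights = 22 + 56 + 93 = 171.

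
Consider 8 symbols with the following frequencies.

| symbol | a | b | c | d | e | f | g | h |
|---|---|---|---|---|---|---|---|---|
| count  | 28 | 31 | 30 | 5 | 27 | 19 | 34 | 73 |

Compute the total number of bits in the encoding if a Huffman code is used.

Build the Huffman tree bottom-up:
d(5) + f(19) → 24
24 + e(27) → 51
a(28) + c(30) → 58
b(31) + g(34) → 65
51 + 58 → 109
65 + h(73) → 138
109 + 138 → 247
The encoded length is the sum of every internal node's weight: 24 + 51 + 58 + 65 + 109 + 138 + 247 = 692 bits.

692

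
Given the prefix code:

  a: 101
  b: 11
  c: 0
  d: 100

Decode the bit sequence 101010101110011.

Read left to right; each codeword is recognised as soon as it completes (prefix code):
  101→a | 0→c | 101→a | 0→c | 11→b | 100→d | 11→b
Decoded message: acacbdb

acacbdb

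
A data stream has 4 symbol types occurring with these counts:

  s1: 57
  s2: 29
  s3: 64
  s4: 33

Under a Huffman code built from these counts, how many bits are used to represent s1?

2

Build the tree from the bottom:
merge s2(29) and s4(33): 62
merge s1(57) and 62: 119
merge s3(64) and 119: 183
The subtree containing s1 is merged 2 times, so code length = 2.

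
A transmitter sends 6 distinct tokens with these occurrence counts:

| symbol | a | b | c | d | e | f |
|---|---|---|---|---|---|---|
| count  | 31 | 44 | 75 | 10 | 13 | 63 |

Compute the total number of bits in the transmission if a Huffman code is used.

Merge the two smallest weights repeatedly:
d(10) + e(13) → 23
23 + a(31) → 54
b(44) + 54 → 98
f(63) + c(75) → 138
98 + 138 → 236
Total encoded bits = sum of merged weights = 23 + 54 + 98 + 138 + 236 = 549.

549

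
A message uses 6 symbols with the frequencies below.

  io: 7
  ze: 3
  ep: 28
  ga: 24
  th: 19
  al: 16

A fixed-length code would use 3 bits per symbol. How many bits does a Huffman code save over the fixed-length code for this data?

Fixed-length: 3 bits × 97 symbols = 291 bits.
Huffman merges:
ze(3) + io(7) → 10
10 + al(16) → 26
th(19) + ga(24) → 43
26 + ep(28) → 54
43 + 54 → 97
Huffman total = 10 + 26 + 43 + 54 + 97 = 230 bits.
Saving = 291 − 230 = 61 bits.

61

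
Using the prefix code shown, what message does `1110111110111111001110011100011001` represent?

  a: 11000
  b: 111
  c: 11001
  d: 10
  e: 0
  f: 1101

bebfbccac

Read left to right; each codeword is recognised as soon as it completes (prefix code):
  111→b | 0→e | 111→b | 1101→f | 111→b | 11001→c | 11001→c | 11000→a | 11001→c
Decoded message: bebfbccac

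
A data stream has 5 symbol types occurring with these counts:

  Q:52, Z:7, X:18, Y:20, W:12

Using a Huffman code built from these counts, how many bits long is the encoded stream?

Merge the two smallest weights repeatedly:
merge Z(7) and W(12): 19
merge X(18) and 19: 37
merge Y(20) and 37: 57
merge Q(52) and 57: 109
Total encoded bits = sum of merged weights = 19 + 37 + 57 + 109 = 222.

222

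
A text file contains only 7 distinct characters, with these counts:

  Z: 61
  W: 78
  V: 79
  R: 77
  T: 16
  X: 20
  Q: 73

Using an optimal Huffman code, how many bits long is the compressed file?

Merge the two smallest weights repeatedly:
combine T(16), X(20) → 36
combine 36, Z(61) → 97
combine Q(73), R(77) → 150
combine W(78), V(79) → 157
combine 97, 150 → 247
combine 157, 247 → 404
Total encoded bits = sum of merged weights = 36 + 97 + 150 + 157 + 247 + 404 = 1091.

1091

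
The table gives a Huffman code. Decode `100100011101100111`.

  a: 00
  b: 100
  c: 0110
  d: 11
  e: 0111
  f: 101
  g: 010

Read left to right; each codeword is recognised as soon as it completes (prefix code):
  100→b | 100→b | 0111→e | 0110→c | 0111→e
Decoded message: bbece

bbece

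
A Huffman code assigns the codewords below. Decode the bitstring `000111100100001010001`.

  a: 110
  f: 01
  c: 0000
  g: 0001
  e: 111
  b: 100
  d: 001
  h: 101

Read left to right; each codeword is recognised as soon as it completes (prefix code):
  0001→g | 111→e | 001→d | 0000→c | 101→h | 0001→g
Decoded message: gedchg

gedchg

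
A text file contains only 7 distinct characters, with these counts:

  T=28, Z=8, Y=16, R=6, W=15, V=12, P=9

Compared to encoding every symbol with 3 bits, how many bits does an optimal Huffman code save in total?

Fixed-length: 3 bits × 94 symbols = 282 bits.
Huffman merges:
merge R(6) and Z(8): 14
merge P(9) and V(12): 21
merge 14 and W(15): 29
merge Y(16) and 21: 37
merge T(28) and 29: 57
merge 37 and 57: 94
Huffman total = 14 + 21 + 29 + 37 + 57 + 94 = 252 bits.
Saving = 282 − 252 = 30 bits.

30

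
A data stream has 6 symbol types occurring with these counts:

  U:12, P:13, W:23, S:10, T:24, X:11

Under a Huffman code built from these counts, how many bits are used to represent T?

2

Huffman merges, smallest pair first:
merge S(10) and X(11): 21
merge U(12) and P(13): 25
merge 21 and W(23): 44
merge T(24) and 25: 49
merge 44 and 49: 93
T's leaf is at depth 2, giving a 2-bit codeword.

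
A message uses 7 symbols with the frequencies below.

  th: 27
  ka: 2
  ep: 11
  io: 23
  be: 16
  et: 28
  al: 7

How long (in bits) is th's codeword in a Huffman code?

2

Repeatedly merge the two smallest:
ka(2) + al(7) → 9
9 + ep(11) → 20
be(16) + 20 → 36
io(23) + th(27) → 50
et(28) + 36 → 64
50 + 64 → 114
The subtree containing th is merged 2 times, so code length = 2.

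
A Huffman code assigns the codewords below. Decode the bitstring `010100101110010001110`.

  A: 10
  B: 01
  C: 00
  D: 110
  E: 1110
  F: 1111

BBCAEBCBD

Read left to right; each codeword is recognised as soon as it completes (prefix code):
  01→B | 01→B | 00→C | 10→A | 1110→E | 01→B | 00→C | 01→B | 110→D
Decoded message: BBCAEBCBD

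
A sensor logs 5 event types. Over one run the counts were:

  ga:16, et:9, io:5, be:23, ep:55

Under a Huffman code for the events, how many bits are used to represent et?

Build the tree from the bottom:
combine io(5), et(9) → 14
combine 14, ga(16) → 30
combine be(23), 30 → 53
combine 53, ep(55) → 108
et sits 4 levels below the root, so its codeword is 4 bits.

4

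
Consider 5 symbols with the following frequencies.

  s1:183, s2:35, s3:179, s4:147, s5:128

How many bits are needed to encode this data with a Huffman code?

Greedily combine the two least-frequent nodes:
combine s2(35), s5(128) → 163
combine s4(147), 163 → 310
combine s3(179), s1(183) → 362
combine 310, 362 → 672
Total encoded bits = sum of merged weights = 163 + 310 + 362 + 672 = 1507.

1507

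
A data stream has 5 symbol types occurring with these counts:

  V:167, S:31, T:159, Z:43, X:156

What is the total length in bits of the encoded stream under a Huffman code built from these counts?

1186

Build the Huffman tree bottom-up:
merge S(31) and Z(43): 74
merge 74 and X(156): 230
merge T(159) and V(167): 326
merge 230 and 326: 556
Total encoded bits = sum of merged weights = 74 + 230 + 326 + 556 = 1186.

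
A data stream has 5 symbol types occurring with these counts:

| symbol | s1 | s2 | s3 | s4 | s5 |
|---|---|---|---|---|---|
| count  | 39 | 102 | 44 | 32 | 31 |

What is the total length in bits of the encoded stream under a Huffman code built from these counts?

Build the Huffman tree bottom-up:
combine s5(31), s4(32) → 63
combine s1(39), s3(44) → 83
combine 63, 83 → 146
combine s2(102), 146 → 248
Total encoded bits = sum of merged weights = 63 + 83 + 146 + 248 = 540.

540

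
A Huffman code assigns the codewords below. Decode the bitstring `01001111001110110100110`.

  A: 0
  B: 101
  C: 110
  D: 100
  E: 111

ADEDEACDC

Read left to right; each codeword is recognised as soon as it completes (prefix code):
  0→A | 100→D | 111→E | 100→D | 111→E | 0→A | 110→C | 100→D | 110→C
Decoded message: ADEDEACDC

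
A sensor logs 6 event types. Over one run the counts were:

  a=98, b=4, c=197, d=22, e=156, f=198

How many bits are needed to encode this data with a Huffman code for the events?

Build the Huffman tree bottom-up:
b(4) + d(22) → 26
26 + a(98) → 124
124 + e(156) → 280
c(197) + f(198) → 395
280 + 395 → 675
The encoded length is the sum of every internal node's weight: 26 + 124 + 280 + 395 + 675 = 1500 bits.

1500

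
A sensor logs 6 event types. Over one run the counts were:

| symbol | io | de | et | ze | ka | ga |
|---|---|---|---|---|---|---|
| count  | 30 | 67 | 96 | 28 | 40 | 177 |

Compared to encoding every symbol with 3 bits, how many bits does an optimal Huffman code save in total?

296

Fixed-length: 3 bits × 438 symbols = 1314 bits.
Huffman merges:
merge ze(28) and io(30): 58
merge ka(40) and 58: 98
merge de(67) and et(96): 163
merge 98 and 163: 261
merge ga(177) and 261: 438
Huffman total = 58 + 98 + 163 + 261 + 438 = 1018 bits.
Saving = 1314 − 1018 = 296 bits.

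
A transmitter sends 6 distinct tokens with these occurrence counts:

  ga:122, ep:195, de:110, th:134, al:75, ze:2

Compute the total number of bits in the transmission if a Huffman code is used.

1540

Merge the two smallest weights repeatedly:
merge ze(2) and al(75): 77
merge 77 and de(110): 187
merge ga(122) and th(134): 256
merge 187 and ep(195): 382
merge 256 and 382: 638
Total encoded bits = sum of merged weights = 77 + 187 + 256 + 382 + 638 = 1540.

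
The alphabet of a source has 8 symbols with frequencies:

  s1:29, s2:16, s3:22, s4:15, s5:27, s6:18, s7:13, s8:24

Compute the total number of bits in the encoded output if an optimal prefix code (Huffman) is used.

Build the Huffman tree bottom-up:
s7(13) + s4(15) → 28
s2(16) + s6(18) → 34
s3(22) + s8(24) → 46
s5(27) + 28 → 55
s1(29) + 34 → 63
46 + 55 → 101
63 + 101 → 164
Total encoded bits = sum of merged weights = 28 + 34 + 46 + 55 + 63 + 101 + 164 = 491.

491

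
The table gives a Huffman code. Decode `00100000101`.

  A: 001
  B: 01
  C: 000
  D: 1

ACAB

Read left to right; each codeword is recognised as soon as it completes (prefix code):
  001→A | 000→C | 001→A | 01→B
Decoded message: ACAB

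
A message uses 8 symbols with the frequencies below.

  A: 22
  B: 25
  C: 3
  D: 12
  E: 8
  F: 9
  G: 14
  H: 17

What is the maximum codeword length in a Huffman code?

5

Merge the two lowest-weight nodes at each step:
combine C(3), E(8) → 11
combine F(9), 11 → 20
combine D(12), G(14) → 26
combine H(17), 20 → 37
combine A(22), B(25) → 47
combine 26, 37 → 63
combine 47, 63 → 110
The rarest symbols sit at the bottom; the longest codeword is 5 bits.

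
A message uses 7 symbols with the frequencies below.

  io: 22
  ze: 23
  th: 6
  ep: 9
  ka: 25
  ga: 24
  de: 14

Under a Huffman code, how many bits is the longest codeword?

Merge the two lowest-weight nodes at each step:
th(6) + ep(9) → 15
de(14) + 15 → 29
io(22) + ze(23) → 45
ga(24) + ka(25) → 49
29 + 45 → 74
49 + 74 → 123
Maximum depth reached is 4.

4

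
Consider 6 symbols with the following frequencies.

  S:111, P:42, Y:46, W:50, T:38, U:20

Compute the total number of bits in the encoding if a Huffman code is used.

Build the Huffman tree bottom-up:
U(20) + T(38) → 58
P(42) + Y(46) → 88
W(50) + 58 → 108
88 + 108 → 196
S(111) + 196 → 307
Each symbol's bit-cost is frequency × depth; summing gives 757 bits (equivalently 58 + 88 + 108 + 196 + 307).

757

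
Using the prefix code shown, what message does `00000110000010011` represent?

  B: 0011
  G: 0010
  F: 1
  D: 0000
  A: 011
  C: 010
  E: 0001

Read left to right; each codeword is recognised as soon as it completes (prefix code):
  0000→D | 011→A | 0000→D | 010→C | 011→A
Decoded message: DADCA

DADCA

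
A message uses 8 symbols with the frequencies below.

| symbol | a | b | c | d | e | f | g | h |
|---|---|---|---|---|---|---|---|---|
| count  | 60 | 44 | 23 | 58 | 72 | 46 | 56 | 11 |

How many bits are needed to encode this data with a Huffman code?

1072

Greedily combine the two least-frequent nodes:
combine h(11), c(23) → 34
combine 34, b(44) → 78
combine f(46), g(56) → 102
combine d(58), a(60) → 118
combine e(72), 78 → 150
combine 102, 118 → 220
combine 150, 220 → 370
The encoded length is the sum of every internal node's weight: 34 + 78 + 102 + 118 + 150 + 220 + 370 = 1072 bits.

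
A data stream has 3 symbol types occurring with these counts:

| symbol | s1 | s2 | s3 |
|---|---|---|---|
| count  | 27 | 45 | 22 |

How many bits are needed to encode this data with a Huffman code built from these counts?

Merge the two smallest weights repeatedly:
merge s3(22) and s1(27): 49
merge s2(45) and 49: 94
The encoded length is the sum of every internal node's weight: 49 + 94 = 143 bits.

143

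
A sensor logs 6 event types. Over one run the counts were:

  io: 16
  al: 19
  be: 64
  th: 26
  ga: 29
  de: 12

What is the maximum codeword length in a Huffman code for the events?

4

Merge the two lowest-weight nodes at each step:
de(12) + io(16) → 28
al(19) + th(26) → 45
28 + ga(29) → 57
45 + 57 → 102
be(64) + 102 → 166
Maximum depth reached is 4.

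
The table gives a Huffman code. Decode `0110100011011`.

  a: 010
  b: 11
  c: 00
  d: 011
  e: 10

dacbd

Read left to right; each codeword is recognised as soon as it completes (prefix code):
  011→d | 010→a | 00→c | 11→b | 011→d
Decoded message: dacbd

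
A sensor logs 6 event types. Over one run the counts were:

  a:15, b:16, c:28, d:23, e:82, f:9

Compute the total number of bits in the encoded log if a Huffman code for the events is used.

379

Merge the two smallest weights repeatedly:
combine f(9), a(15) → 24
combine b(16), d(23) → 39
combine 24, c(28) → 52
combine 39, 52 → 91
combine e(82), 91 → 173
Each symbol's bit-cost is frequency × depth; summing gives 379 bits (equivalently 24 + 39 + 52 + 91 + 173).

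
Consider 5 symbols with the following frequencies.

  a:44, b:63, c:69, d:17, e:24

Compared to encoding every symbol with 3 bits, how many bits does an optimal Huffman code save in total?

176

Fixed-length: 3 bits × 217 symbols = 651 bits.
Huffman merges:
merge d(17) and e(24): 41
merge 41 and a(44): 85
merge b(63) and c(69): 132
merge 85 and 132: 217
Huffman total = 41 + 85 + 132 + 217 = 475 bits.
Saving = 651 − 475 = 176 bits.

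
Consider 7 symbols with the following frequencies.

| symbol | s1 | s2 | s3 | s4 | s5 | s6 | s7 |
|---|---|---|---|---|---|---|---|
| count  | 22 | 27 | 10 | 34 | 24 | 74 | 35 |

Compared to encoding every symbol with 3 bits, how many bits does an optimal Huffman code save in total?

Fixed-length: 3 bits × 226 symbols = 678 bits.
Huffman merges:
merge s3(10) and s1(22): 32
merge s5(24) and s2(27): 51
merge 32 and s4(34): 66
merge s7(35) and 51: 86
merge 66 and s6(74): 140
merge 86 and 140: 226
Huffman total = 32 + 51 + 66 + 86 + 140 + 226 = 601 bits.
Saving = 678 − 601 = 77 bits.

77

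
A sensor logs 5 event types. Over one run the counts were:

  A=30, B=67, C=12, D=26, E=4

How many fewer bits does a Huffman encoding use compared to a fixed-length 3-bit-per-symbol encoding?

148

Fixed-length: 3 bits × 139 symbols = 417 bits.
Huffman merges:
E(4) + C(12) → 16
16 + D(26) → 42
A(30) + 42 → 72
B(67) + 72 → 139
Huffman total = 16 + 42 + 72 + 139 = 269 bits.
Saving = 417 − 269 = 148 bits.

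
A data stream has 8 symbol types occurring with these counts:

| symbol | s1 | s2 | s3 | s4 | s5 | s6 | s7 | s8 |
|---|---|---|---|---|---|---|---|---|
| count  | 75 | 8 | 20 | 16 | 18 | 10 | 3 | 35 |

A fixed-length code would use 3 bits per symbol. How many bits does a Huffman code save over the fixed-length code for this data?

84

Fixed-length: 3 bits × 185 symbols = 555 bits.
Huffman merges:
combine s7(3), s2(8) → 11
combine s6(10), 11 → 21
combine s4(16), s5(18) → 34
combine s3(20), 21 → 41
combine 34, s8(35) → 69
combine 41, 69 → 110
combine s1(75), 110 → 185
Huffman total = 11 + 21 + 34 + 41 + 69 + 110 + 185 = 471 bits.
Saving = 555 − 471 = 84 bits.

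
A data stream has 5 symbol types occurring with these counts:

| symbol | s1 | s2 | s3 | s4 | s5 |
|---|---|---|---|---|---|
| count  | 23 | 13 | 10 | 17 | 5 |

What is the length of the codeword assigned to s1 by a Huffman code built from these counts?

2

Huffman merges, smallest pair first:
s5(5) + s3(10) → 15
s2(13) + 15 → 28
s4(17) + s1(23) → 40
28 + 40 → 68
The subtree containing s1 is merged 2 times, so code length = 2.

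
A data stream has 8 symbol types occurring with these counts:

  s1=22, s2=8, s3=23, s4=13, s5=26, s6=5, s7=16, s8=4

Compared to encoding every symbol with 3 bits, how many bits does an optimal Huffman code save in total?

Fixed-length: 3 bits × 117 symbols = 351 bits.
Huffman merges:
s8(4) + s6(5) → 9
s2(8) + 9 → 17
s4(13) + s7(16) → 29
17 + s1(22) → 39
s3(23) + s5(26) → 49
29 + 39 → 68
49 + 68 → 117
Huffman total = 9 + 17 + 29 + 39 + 49 + 68 + 117 = 328 bits.
Saving = 351 − 328 = 23 bits.

23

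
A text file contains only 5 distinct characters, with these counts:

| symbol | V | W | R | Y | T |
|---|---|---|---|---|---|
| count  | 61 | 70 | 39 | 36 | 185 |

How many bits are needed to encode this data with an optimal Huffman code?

Merge the two smallest weights repeatedly:
merge Y(36) and R(39): 75
merge V(61) and W(70): 131
merge 75 and 131: 206
merge T(185) and 206: 391
Total encoded bits = sum of merged weights = 75 + 131 + 206 + 391 = 803.

803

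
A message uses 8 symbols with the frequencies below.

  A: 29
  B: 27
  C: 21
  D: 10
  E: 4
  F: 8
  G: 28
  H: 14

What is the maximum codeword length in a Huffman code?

Merge the two lowest-weight nodes at each step:
combine E(4), F(8) → 12
combine D(10), 12 → 22
combine H(14), C(21) → 35
combine 22, B(27) → 49
combine G(28), A(29) → 57
combine 35, 49 → 84
combine 57, 84 → 141
The rarest symbols sit at the bottom; the longest codeword is 5 bits.

5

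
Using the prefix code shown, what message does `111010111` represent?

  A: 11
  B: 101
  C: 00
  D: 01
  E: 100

ABDA

Read left to right; each codeword is recognised as soon as it completes (prefix code):
  11→A | 101→B | 01→D | 11→A
Decoded message: ABDA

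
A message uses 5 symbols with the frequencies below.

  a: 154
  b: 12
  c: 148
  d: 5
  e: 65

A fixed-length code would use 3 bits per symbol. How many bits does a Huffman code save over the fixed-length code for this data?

Fixed-length: 3 bits × 384 symbols = 1152 bits.
Huffman merges:
d(5) + b(12) → 17
17 + e(65) → 82
82 + c(148) → 230
a(154) + 230 → 384
Huffman total = 17 + 82 + 230 + 384 = 713 bits.
Saving = 1152 − 713 = 439 bits.

439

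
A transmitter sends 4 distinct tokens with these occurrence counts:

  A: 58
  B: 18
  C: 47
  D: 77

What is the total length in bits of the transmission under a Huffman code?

Greedily combine the two least-frequent nodes:
merge B(18) and C(47): 65
merge A(58) and 65: 123
merge D(77) and 123: 200
Total encoded bits = sum of merged weights = 65 + 123 + 200 = 388.

388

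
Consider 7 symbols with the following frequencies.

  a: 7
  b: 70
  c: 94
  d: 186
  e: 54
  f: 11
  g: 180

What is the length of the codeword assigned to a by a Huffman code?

Huffman merges, smallest pair first:
a(7) + f(11) → 18
18 + e(54) → 72
b(70) + 72 → 142
c(94) + 142 → 236
g(180) + d(186) → 366
236 + 366 → 602
a's leaf is at depth 5, giving a 5-bit codeword.

5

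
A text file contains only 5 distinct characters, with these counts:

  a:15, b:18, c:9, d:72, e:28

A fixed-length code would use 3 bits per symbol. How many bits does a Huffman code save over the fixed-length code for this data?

Fixed-length: 3 bits × 142 symbols = 426 bits.
Huffman merges:
c(9) + a(15) → 24
b(18) + 24 → 42
e(28) + 42 → 70
70 + d(72) → 142
Huffman total = 24 + 42 + 70 + 142 = 278 bits.
Saving = 426 − 278 = 148 bits.

148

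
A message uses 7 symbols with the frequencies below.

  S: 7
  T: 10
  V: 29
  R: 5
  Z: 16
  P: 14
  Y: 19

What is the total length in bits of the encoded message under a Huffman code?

264

Merge the two smallest weights repeatedly:
merge R(5) and S(7): 12
merge T(10) and 12: 22
merge P(14) and Z(16): 30
merge Y(19) and 22: 41
merge V(29) and 30: 59
merge 41 and 59: 100
Total encoded bits = sum of merged weights = 12 + 22 + 30 + 41 + 59 + 100 = 264.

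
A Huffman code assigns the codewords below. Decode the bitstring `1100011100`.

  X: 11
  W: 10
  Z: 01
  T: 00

Read left to right; each codeword is recognised as soon as it completes (prefix code):
  11→X | 00→T | 01→Z | 11→X | 00→T
Decoded message: XTZXT

XTZXT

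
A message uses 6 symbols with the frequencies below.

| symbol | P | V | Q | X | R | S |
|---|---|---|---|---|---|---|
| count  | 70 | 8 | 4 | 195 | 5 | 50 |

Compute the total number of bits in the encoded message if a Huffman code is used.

562

Build the Huffman tree bottom-up:
Q(4) + R(5) → 9
V(8) + 9 → 17
17 + S(50) → 67
67 + P(70) → 137
137 + X(195) → 332
Total encoded bits = sum of merged weights = 9 + 17 + 67 + 137 + 332 = 562.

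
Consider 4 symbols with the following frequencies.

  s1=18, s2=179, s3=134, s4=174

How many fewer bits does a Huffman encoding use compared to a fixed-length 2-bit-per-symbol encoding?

Fixed-length: 2 bits × 505 symbols = 1010 bits.
Huffman merges:
merge s1(18) and s3(134): 152
merge 152 and s4(174): 326
merge s2(179) and 326: 505
Huffman total = 152 + 326 + 505 = 983 bits.
Saving = 1010 − 983 = 27 bits.

27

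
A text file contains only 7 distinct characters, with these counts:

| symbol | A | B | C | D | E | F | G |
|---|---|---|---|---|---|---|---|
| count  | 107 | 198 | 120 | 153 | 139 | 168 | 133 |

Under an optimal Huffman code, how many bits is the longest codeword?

3

Merge the two lowest-weight nodes at each step:
merge A(107) and C(120): 227
merge G(133) and E(139): 272
merge D(153) and F(168): 321
merge B(198) and 227: 425
merge 272 and 321: 593
merge 425 and 593: 1018
Maximum depth reached is 3.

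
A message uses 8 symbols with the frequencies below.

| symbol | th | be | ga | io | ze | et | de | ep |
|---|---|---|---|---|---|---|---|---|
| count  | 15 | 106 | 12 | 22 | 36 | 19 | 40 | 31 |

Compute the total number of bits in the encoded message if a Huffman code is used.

Build the Huffman tree bottom-up:
merge ga(12) and th(15): 27
merge et(19) and io(22): 41
merge 27 and ep(31): 58
merge ze(36) and de(40): 76
merge 41 and 58: 99
merge 76 and 99: 175
merge be(106) and 175: 281
The encoded length is the sum of every internal node's weight: 27 + 41 + 58 + 76 + 99 + 175 + 281 = 757 bits.

757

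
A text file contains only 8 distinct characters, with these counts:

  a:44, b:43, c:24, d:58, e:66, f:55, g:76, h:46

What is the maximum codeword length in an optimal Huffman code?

4

Merge the two lowest-weight nodes at each step:
c(24) + b(43) → 67
a(44) + h(46) → 90
f(55) + d(58) → 113
e(66) + 67 → 133
g(76) + 90 → 166
113 + 133 → 246
166 + 246 → 412
Maximum depth reached is 4.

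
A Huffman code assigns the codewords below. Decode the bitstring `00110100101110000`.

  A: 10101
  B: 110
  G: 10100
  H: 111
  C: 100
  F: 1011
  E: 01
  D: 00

DBCFCD

Read left to right; each codeword is recognised as soon as it completes (prefix code):
  00→D | 110→B | 100→C | 1011→F | 100→C | 00→D
Decoded message: DBCFCD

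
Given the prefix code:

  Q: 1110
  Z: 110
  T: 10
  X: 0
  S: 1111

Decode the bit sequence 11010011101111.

ZTXQS

Read left to right; each codeword is recognised as soon as it completes (prefix code):
  110→Z | 10→T | 0→X | 1110→Q | 1111→S
Decoded message: ZTXQS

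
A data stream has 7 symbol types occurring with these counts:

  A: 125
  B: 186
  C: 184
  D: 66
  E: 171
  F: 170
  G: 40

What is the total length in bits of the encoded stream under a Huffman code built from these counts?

Merge the two smallest weights repeatedly:
merge G(40) and D(66): 106
merge 106 and A(125): 231
merge F(170) and E(171): 341
merge C(184) and B(186): 370
merge 231 and 341: 572
merge 370 and 572: 942
Total encoded bits = sum of merged weights = 106 + 231 + 341 + 370 + 572 + 942 = 2562.

2562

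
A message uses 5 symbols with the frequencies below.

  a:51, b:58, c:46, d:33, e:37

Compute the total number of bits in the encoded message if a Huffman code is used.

520

Merge the two smallest weights repeatedly:
combine d(33), e(37) → 70
combine c(46), a(51) → 97
combine b(58), 70 → 128
combine 97, 128 → 225
Each symbol's bit-cost is frequency × depth; summing gives 520 bits (equivalently 70 + 97 + 128 + 225).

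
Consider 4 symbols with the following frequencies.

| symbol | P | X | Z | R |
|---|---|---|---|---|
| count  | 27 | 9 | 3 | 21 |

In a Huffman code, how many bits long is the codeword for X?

Build the tree from the bottom:
merge Z(3) and X(9): 12
merge 12 and R(21): 33
merge P(27) and 33: 60
X's leaf is at depth 3, giving a 3-bit codeword.

3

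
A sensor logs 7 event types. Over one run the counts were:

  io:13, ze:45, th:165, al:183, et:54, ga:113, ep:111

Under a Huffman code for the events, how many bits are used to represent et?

4

Repeatedly merge the two smallest:
merge io(13) and ze(45): 58
merge et(54) and 58: 112
merge ep(111) and 112: 223
merge ga(113) and th(165): 278
merge al(183) and 223: 406
merge 278 and 406: 684
et sits 4 levels below the root, so its codeword is 4 bits.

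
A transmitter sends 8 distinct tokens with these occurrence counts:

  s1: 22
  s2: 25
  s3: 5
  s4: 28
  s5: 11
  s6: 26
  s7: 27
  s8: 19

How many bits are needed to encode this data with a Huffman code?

477

Merge the two smallest weights repeatedly:
s3(5) + s5(11) → 16
16 + s8(19) → 35
s1(22) + s2(25) → 47
s6(26) + s7(27) → 53
s4(28) + 35 → 63
47 + 53 → 100
63 + 100 → 163
The encoded length is the sum of every internal node's weight: 16 + 35 + 47 + 53 + 63 + 100 + 163 = 477 bits.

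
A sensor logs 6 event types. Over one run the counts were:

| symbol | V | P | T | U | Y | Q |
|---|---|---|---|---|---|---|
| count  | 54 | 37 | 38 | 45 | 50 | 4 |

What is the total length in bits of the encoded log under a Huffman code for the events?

Build the Huffman tree bottom-up:
Q(4) + P(37) → 41
T(38) + 41 → 79
U(45) + Y(50) → 95
V(54) + 79 → 133
95 + 133 → 228
Total encoded bits = sum of merged weights = 41 + 79 + 95 + 133 + 228 = 576.

576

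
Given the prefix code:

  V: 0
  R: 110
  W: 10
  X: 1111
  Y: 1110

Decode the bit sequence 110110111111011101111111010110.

Read left to right; each codeword is recognised as soon as it completes (prefix code):
  110→R | 110→R | 1111→X | 110→R | 1110→Y | 1111→X | 1110→Y | 10→W | 110→R
Decoded message: RRXRYXYWR

RRXRYXYWR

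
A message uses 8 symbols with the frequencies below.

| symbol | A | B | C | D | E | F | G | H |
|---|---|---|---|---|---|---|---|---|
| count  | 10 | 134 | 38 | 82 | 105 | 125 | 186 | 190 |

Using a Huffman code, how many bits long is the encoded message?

Build the Huffman tree bottom-up:
A(10) + C(38) → 48
48 + D(82) → 130
E(105) + F(125) → 230
130 + B(134) → 264
G(186) + H(190) → 376
230 + 264 → 494
376 + 494 → 870
Total encoded bits = sum of merged weights = 48 + 130 + 230 + 264 + 376 + 494 + 870 = 2412.

2412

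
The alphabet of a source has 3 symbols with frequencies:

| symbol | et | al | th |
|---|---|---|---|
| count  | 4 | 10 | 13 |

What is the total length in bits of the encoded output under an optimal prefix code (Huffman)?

41

Merge the two smallest weights repeatedly:
et(4) + al(10) → 14
th(13) + 14 → 27
Total encoded bits = sum of merged weights = 14 + 27 = 41.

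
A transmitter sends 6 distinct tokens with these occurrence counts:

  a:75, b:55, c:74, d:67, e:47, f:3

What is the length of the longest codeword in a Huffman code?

Merge the two lowest-weight nodes at each step:
combine f(3), e(47) → 50
combine 50, b(55) → 105
combine d(67), c(74) → 141
combine a(75), 105 → 180
combine 141, 180 → 321
Maximum depth reached is 4.

4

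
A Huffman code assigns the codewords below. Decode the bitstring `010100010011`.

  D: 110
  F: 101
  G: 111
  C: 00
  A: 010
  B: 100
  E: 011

ABAE

Read left to right; each codeword is recognised as soon as it completes (prefix code):
  010→A | 100→B | 010→A | 011→E
Decoded message: ABAE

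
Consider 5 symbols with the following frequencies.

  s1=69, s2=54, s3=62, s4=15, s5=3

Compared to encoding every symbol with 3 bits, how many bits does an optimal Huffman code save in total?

185

Fixed-length: 3 bits × 203 symbols = 609 bits.
Huffman merges:
combine s5(3), s4(15) → 18
combine 18, s2(54) → 72
combine s3(62), s1(69) → 131
combine 72, 131 → 203
Huffman total = 18 + 72 + 131 + 203 = 424 bits.
Saving = 609 − 424 = 185 bits.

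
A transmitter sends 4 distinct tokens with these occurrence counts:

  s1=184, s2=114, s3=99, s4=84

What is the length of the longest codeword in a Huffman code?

Merge the two lowest-weight nodes at each step:
merge s4(84) and s3(99): 183
merge s2(114) and 183: 297
merge s1(184) and 297: 481
Maximum depth reached is 3.

3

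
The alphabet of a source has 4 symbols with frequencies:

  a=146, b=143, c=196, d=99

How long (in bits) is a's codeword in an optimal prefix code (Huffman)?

Build the tree from the bottom:
d(99) + b(143) → 242
a(146) + c(196) → 342
242 + 342 → 584
a sits 2 levels below the root, so its codeword is 2 bits.

2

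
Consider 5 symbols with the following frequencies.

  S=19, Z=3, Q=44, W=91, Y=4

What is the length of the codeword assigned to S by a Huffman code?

Build the tree from the bottom:
Z(3) + Y(4) → 7
7 + S(19) → 26
26 + Q(44) → 70
70 + W(91) → 161
The subtree containing S is merged 3 times, so code length = 3.

3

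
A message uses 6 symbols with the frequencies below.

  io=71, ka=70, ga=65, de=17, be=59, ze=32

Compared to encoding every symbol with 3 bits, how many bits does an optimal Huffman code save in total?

157

Fixed-length: 3 bits × 314 symbols = 942 bits.
Huffman merges:
combine de(17), ze(32) → 49
combine 49, be(59) → 108
combine ga(65), ka(70) → 135
combine io(71), 108 → 179
combine 135, 179 → 314
Huffman total = 49 + 108 + 135 + 179 + 314 = 785 bits.
Saving = 942 − 785 = 157 bits.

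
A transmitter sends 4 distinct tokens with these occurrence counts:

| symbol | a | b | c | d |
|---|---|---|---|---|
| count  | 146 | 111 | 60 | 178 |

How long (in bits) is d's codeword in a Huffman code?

1

Repeatedly merge the two smallest:
combine c(60), b(111) → 171
combine a(146), 171 → 317
combine d(178), 317 → 495
d is merged only at the final step, so code length = 1.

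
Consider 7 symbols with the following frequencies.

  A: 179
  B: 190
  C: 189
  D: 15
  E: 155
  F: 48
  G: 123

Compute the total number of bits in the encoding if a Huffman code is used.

2381

Greedily combine the two least-frequent nodes:
combine D(15), F(48) → 63
combine 63, G(123) → 186
combine E(155), A(179) → 334
combine 186, C(189) → 375
combine B(190), 334 → 524
combine 375, 524 → 899
Total encoded bits = sum of merged weights = 63 + 186 + 334 + 375 + 524 + 899 = 2381.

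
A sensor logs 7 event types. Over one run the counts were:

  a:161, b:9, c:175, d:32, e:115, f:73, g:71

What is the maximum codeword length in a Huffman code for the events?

5

Merge the two lowest-weight nodes at each step:
merge b(9) and d(32): 41
merge 41 and g(71): 112
merge f(73) and 112: 185
merge e(115) and a(161): 276
merge c(175) and 185: 360
merge 276 and 360: 636
Maximum depth reached is 5.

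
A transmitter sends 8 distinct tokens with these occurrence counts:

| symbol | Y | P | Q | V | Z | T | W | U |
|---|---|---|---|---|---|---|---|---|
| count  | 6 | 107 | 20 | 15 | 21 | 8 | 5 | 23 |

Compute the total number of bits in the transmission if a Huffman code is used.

465

Merge the two smallest weights repeatedly:
merge W(5) and Y(6): 11
merge T(8) and 11: 19
merge V(15) and 19: 34
merge Q(20) and Z(21): 41
merge U(23) and 34: 57
merge 41 and 57: 98
merge 98 and P(107): 205
Total encoded bits = sum of merged weights = 11 + 19 + 34 + 41 + 57 + 98 + 205 = 465.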